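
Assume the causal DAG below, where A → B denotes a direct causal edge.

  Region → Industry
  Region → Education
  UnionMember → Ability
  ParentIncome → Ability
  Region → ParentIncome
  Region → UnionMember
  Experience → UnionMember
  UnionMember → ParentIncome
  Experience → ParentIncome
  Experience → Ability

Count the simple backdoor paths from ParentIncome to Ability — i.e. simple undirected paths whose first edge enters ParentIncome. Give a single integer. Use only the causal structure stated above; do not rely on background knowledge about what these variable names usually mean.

6

A backdoor path from ParentIncome to Ability is any simple undirected path whose first edge points into ParentIncome (i.e. leaves ParentIncome via a parent).
Parents of ParentIncome: {Experience, Region, UnionMember}.
Enumerating:
  P1: ParentIncome <- Experience -> UnionMember -> Ability
  P2: ParentIncome <- Experience -> Ability
  P3: ParentIncome <- Region -> UnionMember <- Experience -> Ability
  P4: ParentIncome <- Region -> UnionMember -> Ability
  P5: ParentIncome <- UnionMember <- Experience -> Ability
  P6: ParentIncome <- UnionMember -> Ability
That exhausts the simple backdoor paths. Count: 6.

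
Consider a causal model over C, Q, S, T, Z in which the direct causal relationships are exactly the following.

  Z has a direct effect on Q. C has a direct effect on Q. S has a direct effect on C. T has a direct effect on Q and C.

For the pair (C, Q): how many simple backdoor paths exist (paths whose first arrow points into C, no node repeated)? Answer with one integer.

1

A backdoor path from C to Q is any simple undirected path whose first edge points into C (i.e. leaves C via a parent).
Parents of C: {S, T}.
Enumerating:
  P1: C <- T -> Q
That exhausts the simple backdoor paths. Count: 1.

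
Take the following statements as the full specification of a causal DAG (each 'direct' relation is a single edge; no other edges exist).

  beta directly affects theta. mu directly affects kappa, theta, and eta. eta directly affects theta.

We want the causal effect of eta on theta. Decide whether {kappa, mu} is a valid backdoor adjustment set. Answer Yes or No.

Backdoor paths from eta to theta (paths whose first edge points into eta):
  P1: eta <- mu -> theta
Condition 1 (no descendant of eta in the set): holds — descendants of eta are {theta}; none are in {kappa, mu}.
Condition 2 (every backdoor path blocked by {kappa, mu}):
  P1: blocked at fork node mu ∈ conditioning set.
{kappa, mu} satisfies the backdoor criterion.

Yes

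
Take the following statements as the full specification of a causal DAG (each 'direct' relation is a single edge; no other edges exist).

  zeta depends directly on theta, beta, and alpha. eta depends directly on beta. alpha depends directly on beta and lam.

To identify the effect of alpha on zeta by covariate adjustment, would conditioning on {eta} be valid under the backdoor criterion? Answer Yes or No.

Backdoor paths from alpha to zeta (paths whose first edge points into alpha):
  P1: alpha <- beta -> zeta
Condition 1 (no descendant of alpha in the set): holds — descendants of alpha are {zeta}; none are in {eta}.
Condition 2 (every backdoor path blocked by {eta}):
  P1: open — no interior node is in the conditioning set.
{eta} does not satisfy the backdoor criterion.

No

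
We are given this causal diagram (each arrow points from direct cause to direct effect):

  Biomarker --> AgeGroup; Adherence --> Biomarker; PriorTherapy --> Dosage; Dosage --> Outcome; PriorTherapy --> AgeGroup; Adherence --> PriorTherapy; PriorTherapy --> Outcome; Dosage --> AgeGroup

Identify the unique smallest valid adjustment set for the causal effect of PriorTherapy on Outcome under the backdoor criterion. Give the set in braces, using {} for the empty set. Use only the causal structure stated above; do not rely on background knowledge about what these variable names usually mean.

{}

Variables eligible for adjustment (non-descendants of PriorTherapy, excluding PriorTherapy and Outcome): {Adherence, Biomarker}.
Backdoor paths from PriorTherapy to Outcome:
  P1: PriorTherapy <- Adherence -> Biomarker -> AgeGroup <- Dosage -> Outcome
Each backdoor path contains an unconditioned collider, so every path is already blocked with the empty conditioning set:
  P1: blocked at collider AgeGroup (neither it nor any descendant is in the conditioning set).
The empty set is therefore the unique smallest valid set.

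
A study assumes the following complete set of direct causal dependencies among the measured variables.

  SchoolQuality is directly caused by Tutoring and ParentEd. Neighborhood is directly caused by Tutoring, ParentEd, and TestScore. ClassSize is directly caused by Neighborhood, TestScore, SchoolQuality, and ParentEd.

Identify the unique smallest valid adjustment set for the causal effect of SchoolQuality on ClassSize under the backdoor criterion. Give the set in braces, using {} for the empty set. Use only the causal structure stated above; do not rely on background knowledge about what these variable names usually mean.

Variables eligible for adjustment (non-descendants of SchoolQuality, excluding SchoolQuality and ClassSize): {Neighborhood, ParentEd, TestScore, Tutoring}.
Backdoor paths from SchoolQuality to ClassSize:
  P1: SchoolQuality <- ParentEd -> Neighborhood <- TestScore -> ClassSize
  P2: SchoolQuality <- ParentEd -> Neighborhood -> ClassSize
  P3: SchoolQuality <- ParentEd -> ClassSize
  P4: SchoolQuality <- Tutoring -> Neighborhood <- ParentEd -> ClassSize
  P5: SchoolQuality <- Tutoring -> Neighborhood <- TestScore -> ClassSize
  P6: SchoolQuality <- Tutoring -> Neighborhood -> ClassSize
The empty set is not sufficient: P2 (SchoolQuality <- ParentEd -> Neighborhood -> ClassSize) has no collider blocking it and no conditioned non-collider, so it is open.
Try {ParentEd, Tutoring}:
  P1: blocked at fork node ParentEd ∈ conditioning set.
  P2: blocked at fork node ParentEd ∈ conditioning set.
  P3: blocked at fork node ParentEd ∈ conditioning set.
  P4: blocked at fork node Tutoring ∈ conditioning set.
  P5: blocked at fork node Tutoring ∈ conditioning set.
  P6: blocked at fork node Tutoring ∈ conditioning set.
{ParentEd, Tutoring} contains no descendant of SchoolQuality and blocks every backdoor path.
Every element of {ParentEd, Tutoring} is needed (dropping ParentEd leaves P2 open; dropping Tutoring leaves P6 open), so no proper subset is valid.
Among all size-2 subsets of the eligible variables, only {ParentEd, Tutoring} blocks every backdoor path, so it is the unique smallest valid adjustment set.

{ParentEd, Tutoring}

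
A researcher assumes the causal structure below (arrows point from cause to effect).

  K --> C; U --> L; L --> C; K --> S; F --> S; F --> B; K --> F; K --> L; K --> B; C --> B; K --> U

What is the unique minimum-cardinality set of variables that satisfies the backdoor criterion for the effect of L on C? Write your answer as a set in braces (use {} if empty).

{K}

Variables eligible for adjustment (non-descendants of L, excluding L and C): {F, K, S, U}.
Backdoor paths from L to C:
  P1: L <- K -> F -> B <- C
  P2: L <- K -> S <- F -> B <- C
  P3: L <- K -> C
  P4: L <- K -> B <- C
  P5: L <- U <- K -> F -> B <- C
  P6: L <- U <- K -> S <- F -> B <- C
  P7: L <- U <- K -> C
  P8: L <- U <- K -> B <- C
The empty set is not sufficient: P3 (L <- K -> C) has no collider blocking it and no conditioned non-collider, so it is open.
Try {K}:
  P1: blocked at fork node K ∈ conditioning set.
  P2: blocked at fork node K ∈ conditioning set.
  P3: blocked at fork node K ∈ conditioning set.
  P4: blocked at fork node K ∈ conditioning set.
  P5: blocked at fork node K ∈ conditioning set.
  P6: blocked at fork node K ∈ conditioning set.
  P7: blocked at fork node K ∈ conditioning set.
  P8: blocked at fork node K ∈ conditioning set.
{K} contains no descendant of L and blocks every backdoor path.
No other singleton works — e.g. {F} leaves P3 open — so {K} is the unique smallest valid adjustment set.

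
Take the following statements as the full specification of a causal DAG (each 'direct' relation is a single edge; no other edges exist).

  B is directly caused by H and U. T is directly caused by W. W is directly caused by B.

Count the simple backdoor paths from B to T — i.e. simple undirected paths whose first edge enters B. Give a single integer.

0

A backdoor path from B to T is any simple undirected path whose first edge points into B (i.e. leaves B via a parent).
Parents of B: {H, U}.
No simple path from any parent of B reaches T without revisiting B, so there are no backdoor paths.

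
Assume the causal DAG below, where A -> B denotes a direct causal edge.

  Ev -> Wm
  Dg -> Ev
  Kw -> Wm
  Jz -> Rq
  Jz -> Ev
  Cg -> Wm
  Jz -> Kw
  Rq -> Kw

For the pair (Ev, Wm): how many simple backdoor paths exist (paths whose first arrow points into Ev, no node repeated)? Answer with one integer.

2

A backdoor path from Ev to Wm is any simple undirected path whose first edge points into Ev (i.e. leaves Ev via a parent).
Parents of Ev: {Dg, Jz}.
Enumerating:
  P1: Ev <- Jz -> Rq -> Kw -> Wm
  P2: Ev <- Jz -> Kw -> Wm
That exhausts the simple backdoor paths. Count: 2.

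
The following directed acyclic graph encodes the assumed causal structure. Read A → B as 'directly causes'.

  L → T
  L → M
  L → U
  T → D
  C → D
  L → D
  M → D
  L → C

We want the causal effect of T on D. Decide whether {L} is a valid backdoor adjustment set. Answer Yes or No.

Backdoor paths from T to D (paths whose first edge points into T):
  P1: T <- L -> C -> D
  P2: T <- L -> M -> D
  P3: T <- L -> D
Condition 1 (no descendant of T in the set): holds — descendants of T are {D}; none are in {L}.
Condition 2 (every backdoor path blocked by {L}):
  P1: blocked at fork node L ∈ conditioning set.
  P2: blocked at fork node L ∈ conditioning set.
  P3: blocked at fork node L ∈ conditioning set.
{L} satisfies the backdoor criterion.

Yes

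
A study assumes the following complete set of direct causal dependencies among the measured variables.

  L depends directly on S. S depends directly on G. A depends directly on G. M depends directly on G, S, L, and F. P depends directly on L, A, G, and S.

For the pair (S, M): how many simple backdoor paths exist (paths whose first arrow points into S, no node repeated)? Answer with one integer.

3

A backdoor path from S to M is any simple undirected path whose first edge points into S (i.e. leaves S via a parent).
Parents of S: {G}.
Enumerating:
  P1: S <- G -> A -> P <- L -> M
  P2: S <- G -> M
  P3: S <- G -> P <- L -> M
That exhausts the simple backdoor paths. Count: 3.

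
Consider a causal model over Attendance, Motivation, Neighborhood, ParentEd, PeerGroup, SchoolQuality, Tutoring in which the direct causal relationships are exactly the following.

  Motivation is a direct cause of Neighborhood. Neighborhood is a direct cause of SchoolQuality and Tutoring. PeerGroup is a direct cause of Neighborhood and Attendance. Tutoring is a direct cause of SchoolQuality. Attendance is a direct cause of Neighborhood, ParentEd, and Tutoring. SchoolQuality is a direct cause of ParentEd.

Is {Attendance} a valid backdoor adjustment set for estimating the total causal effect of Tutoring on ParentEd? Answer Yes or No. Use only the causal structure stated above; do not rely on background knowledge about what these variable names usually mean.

Backdoor paths from Tutoring to ParentEd (paths whose first edge points into Tutoring):
  P1: Tutoring <- Attendance <- PeerGroup -> Neighborhood -> SchoolQuality -> ParentEd
  P2: Tutoring <- Attendance -> Neighborhood -> SchoolQuality -> ParentEd
  P3: Tutoring <- Attendance -> ParentEd
  P4: Tutoring <- Neighborhood <- PeerGroup -> Attendance -> ParentEd
  P5: Tutoring <- Neighborhood <- Attendance -> ParentEd
  P6: Tutoring <- Neighborhood -> SchoolQuality -> ParentEd
Condition 1 (no descendant of Tutoring in the set): holds — descendants of Tutoring are {ParentEd, SchoolQuality}; none are in {Attendance}.
Condition 2 (every backdoor path blocked by {Attendance}):
  P1: blocked at chain node Attendance ∈ conditioning set.
  P2: blocked at fork node Attendance ∈ conditioning set.
  P3: blocked at fork node Attendance ∈ conditioning set.
  P4: blocked at chain node Attendance ∈ conditioning set.
  P5: blocked at fork node Attendance ∈ conditioning set.
  P6: open — no interior node is in the conditioning set.
{Attendance} does not satisfy the backdoor criterion.

No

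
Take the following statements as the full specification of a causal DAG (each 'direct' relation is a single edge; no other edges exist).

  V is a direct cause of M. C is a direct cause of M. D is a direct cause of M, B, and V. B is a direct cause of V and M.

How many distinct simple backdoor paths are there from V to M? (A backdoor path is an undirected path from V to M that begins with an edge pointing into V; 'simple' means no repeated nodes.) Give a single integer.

A backdoor path from V to M is any simple undirected path whose first edge points into V (i.e. leaves V via a parent).
Parents of V: {B, D}.
Enumerating:
  P1: V <- D -> B -> M
  P2: V <- D -> M
  P3: V <- B <- D -> M
  P4: V <- B -> M
That exhausts the simple backdoor paths. Count: 4.

4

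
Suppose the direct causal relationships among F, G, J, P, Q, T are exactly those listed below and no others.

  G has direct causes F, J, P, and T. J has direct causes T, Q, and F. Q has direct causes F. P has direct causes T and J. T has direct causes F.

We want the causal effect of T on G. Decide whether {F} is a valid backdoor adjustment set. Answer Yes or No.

Backdoor paths from T to G (paths whose first edge points into T):
  P1: T <- F -> Q -> J -> P -> G
  P2: T <- F -> Q -> J -> G
  P3: T <- F -> J -> P -> G
  P4: T <- F -> J -> G
  P5: T <- F -> G
Condition 1 (no descendant of T in the set): holds — descendants of T are {G, J, P}; none are in {F}.
Condition 2 (every backdoor path blocked by {F}):
  P1: blocked at fork node F ∈ conditioning set.
  P2: blocked at fork node F ∈ conditioning set.
  P3: blocked at fork node F ∈ conditioning set.
  P4: blocked at fork node F ∈ conditioning set.
  P5: blocked at fork node F ∈ conditioning set.
{F} satisfies the backdoor criterion.

Yes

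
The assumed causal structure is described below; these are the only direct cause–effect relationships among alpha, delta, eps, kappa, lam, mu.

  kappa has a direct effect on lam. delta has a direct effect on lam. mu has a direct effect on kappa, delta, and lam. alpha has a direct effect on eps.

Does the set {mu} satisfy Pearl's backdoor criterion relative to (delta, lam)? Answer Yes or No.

Backdoor paths from delta to lam (paths whose first edge points into delta):
  P1: delta <- mu -> kappa -> lam
  P2: delta <- mu -> lam
Condition 1 (no descendant of delta in the set): holds — descendants of delta are {lam}; none are in {mu}.
Condition 2 (every backdoor path blocked by {mu}):
  P1: blocked at fork node mu ∈ conditioning set.
  P2: blocked at fork node mu ∈ conditioning set.
{mu} satisfies the backdoor criterion.

Yes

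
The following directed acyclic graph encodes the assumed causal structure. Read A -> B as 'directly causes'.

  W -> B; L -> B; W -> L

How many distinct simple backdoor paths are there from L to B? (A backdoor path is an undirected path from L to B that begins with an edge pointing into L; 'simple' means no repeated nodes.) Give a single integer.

1

A backdoor path from L to B is any simple undirected path whose first edge points into L (i.e. leaves L via a parent).
Parents of L: {W}.
Enumerating:
  P1: L <- W -> B
That exhausts the simple backdoor paths. Count: 1.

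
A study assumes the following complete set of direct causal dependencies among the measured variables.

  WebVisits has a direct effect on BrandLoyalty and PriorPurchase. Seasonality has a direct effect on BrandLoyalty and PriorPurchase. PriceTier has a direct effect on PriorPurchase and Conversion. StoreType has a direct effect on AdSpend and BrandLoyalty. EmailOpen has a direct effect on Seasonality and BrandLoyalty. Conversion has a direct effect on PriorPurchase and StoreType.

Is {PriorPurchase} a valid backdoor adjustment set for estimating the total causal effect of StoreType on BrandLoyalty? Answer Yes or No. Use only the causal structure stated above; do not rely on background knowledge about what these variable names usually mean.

No

Backdoor paths from StoreType to BrandLoyalty (paths whose first edge points into StoreType):
  P1: StoreType <- Conversion <- PriceTier -> PriorPurchase <- WebVisits -> BrandLoyalty
  P2: StoreType <- Conversion <- PriceTier -> PriorPurchase <- Seasonality <- EmailOpen -> BrandLoyalty
  P3: StoreType <- Conversion <- PriceTier -> PriorPurchase <- Seasonality -> BrandLoyalty
  P4: StoreType <- Conversion -> PriorPurchase <- WebVisits -> BrandLoyalty
  P5: StoreType <- Conversion -> PriorPurchase <- Seasonality <- EmailOpen -> BrandLoyalty
  P6: StoreType <- Conversion -> PriorPurchase <- Seasonality -> BrandLoyalty
Condition 1 (no descendant of StoreType in the set): holds — descendants of StoreType are {AdSpend, BrandLoyalty}; none are in {PriorPurchase}.
Condition 2 (every backdoor path blocked by {PriorPurchase}):
  P1: open — collider(s) PriorPurchase are conditioned on (or have a conditioned descendant) and no non-collider on the path is in the set.
  P2: open — collider(s) PriorPurchase are conditioned on (or have a conditioned descendant) and no non-collider on the path is in the set.
  P3: open — collider(s) PriorPurchase are conditioned on (or have a conditioned descendant) and no non-collider on the path is in the set.
  P4: open — collider(s) PriorPurchase are conditioned on (or have a conditioned descendant) and no non-collider on the path is in the set.
  P5: open — collider(s) PriorPurchase are conditioned on (or have a conditioned descendant) and no non-collider on the path is in the set.
  P6: open — collider(s) PriorPurchase are conditioned on (or have a conditioned descendant) and no non-collider on the path is in the set.
{PriorPurchase} does not satisfy the backdoor criterion.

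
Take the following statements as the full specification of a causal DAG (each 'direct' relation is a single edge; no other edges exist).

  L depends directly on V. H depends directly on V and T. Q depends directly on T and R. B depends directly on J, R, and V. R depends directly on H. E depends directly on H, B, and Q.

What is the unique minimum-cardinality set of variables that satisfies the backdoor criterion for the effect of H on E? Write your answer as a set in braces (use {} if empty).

Variables eligible for adjustment (non-descendants of H, excluding H and E): {J, L, T, V}.
Backdoor paths from H to E:
  P1: H <- T -> Q <- R -> B -> E
  P2: H <- T -> Q -> E
  P3: H <- V -> B <- R -> Q -> E
  P4: H <- V -> B -> E
The empty set is not sufficient: P2 (H <- T -> Q -> E) has no collider blocking it and no conditioned non-collider, so it is open.
Try {T, V}:
  P1: blocked at fork node T ∈ conditioning set.
  P2: blocked at fork node T ∈ conditioning set.
  P3: blocked at fork node V ∈ conditioning set.
  P4: blocked at fork node V ∈ conditioning set.
{T, V} contains no descendant of H and blocks every backdoor path.
Every element of {T, V} is needed (dropping T leaves P2 open; dropping V leaves P4 open), so no proper subset is valid.
Among all size-2 subsets of the eligible variables, only {T, V} blocks every backdoor path, so it is the unique smallest valid adjustment set.

{T, V}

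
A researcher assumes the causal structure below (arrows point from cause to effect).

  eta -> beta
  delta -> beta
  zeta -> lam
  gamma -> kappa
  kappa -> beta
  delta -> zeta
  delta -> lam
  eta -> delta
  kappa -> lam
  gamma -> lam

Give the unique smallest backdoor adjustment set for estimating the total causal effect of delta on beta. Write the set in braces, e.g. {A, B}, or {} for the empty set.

Variables eligible for adjustment (non-descendants of delta, excluding delta and beta): {eta, gamma, kappa}.
Backdoor paths from delta to beta:
  P1: delta <- eta -> beta
The empty set is not sufficient: P1 (delta <- eta -> beta) has no collider blocking it and no conditioned non-collider, so it is open.
Try {eta}:
  P1: blocked at fork node eta ∈ conditioning set.
{eta} contains no descendant of delta and blocks every backdoor path.
No other singleton works — e.g. {gamma} leaves P1 open — so {eta} is the unique smallest valid adjustment set.

{eta}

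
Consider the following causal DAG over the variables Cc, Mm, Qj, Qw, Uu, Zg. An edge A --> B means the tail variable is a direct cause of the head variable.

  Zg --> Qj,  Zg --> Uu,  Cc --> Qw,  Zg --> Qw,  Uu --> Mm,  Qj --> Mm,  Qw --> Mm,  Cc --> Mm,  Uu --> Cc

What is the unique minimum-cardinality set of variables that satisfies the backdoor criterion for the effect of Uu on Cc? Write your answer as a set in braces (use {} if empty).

{}

Variables eligible for adjustment (non-descendants of Uu, excluding Uu and Cc): {Qj, Zg}.
Backdoor paths from Uu to Cc:
  P1: Uu <- Zg -> Qj -> Mm <- Cc
  P2: Uu <- Zg -> Qj -> Mm <- Qw <- Cc
  P3: Uu <- Zg -> Qw <- Cc
  P4: Uu <- Zg -> Qw -> Mm <- Cc
Each backdoor path contains an unconditioned collider, so every path is already blocked with the empty conditioning set:
  P1: blocked at collider Mm (neither it nor any descendant is in the conditioning set).
  P2: blocked at collider Mm (neither it nor any descendant is in the conditioning set).
  P3: blocked at collider Qw (neither it nor any descendant is in the conditioning set).
  P4: blocked at collider Mm (neither it nor any descendant is in the conditioning set).
The empty set is therefore the unique smallest valid set.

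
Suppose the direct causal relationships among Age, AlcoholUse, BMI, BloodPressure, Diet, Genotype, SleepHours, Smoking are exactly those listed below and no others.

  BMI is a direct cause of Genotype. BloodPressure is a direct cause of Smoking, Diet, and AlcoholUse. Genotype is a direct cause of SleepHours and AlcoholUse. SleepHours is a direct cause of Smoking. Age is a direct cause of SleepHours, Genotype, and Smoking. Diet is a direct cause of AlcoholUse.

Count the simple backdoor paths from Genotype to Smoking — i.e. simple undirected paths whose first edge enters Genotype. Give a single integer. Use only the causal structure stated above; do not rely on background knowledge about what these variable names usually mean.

2

A backdoor path from Genotype to Smoking is any simple undirected path whose first edge points into Genotype (i.e. leaves Genotype via a parent).
Parents of Genotype: {Age, BMI}.
Enumerating:
  P1: Genotype <- Age -> SleepHours -> Smoking
  P2: Genotype <- Age -> Smoking
That exhausts the simple backdoor paths. Count: 2.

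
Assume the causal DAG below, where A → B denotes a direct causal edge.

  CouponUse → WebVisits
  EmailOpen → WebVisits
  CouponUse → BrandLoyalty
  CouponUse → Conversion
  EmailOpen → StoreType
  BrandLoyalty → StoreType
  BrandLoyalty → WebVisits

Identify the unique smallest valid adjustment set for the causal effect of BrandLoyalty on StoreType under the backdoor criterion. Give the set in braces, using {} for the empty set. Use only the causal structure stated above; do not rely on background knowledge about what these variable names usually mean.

Variables eligible for adjustment (non-descendants of BrandLoyalty, excluding BrandLoyalty and StoreType): {Conversion, CouponUse, EmailOpen}.
Backdoor paths from BrandLoyalty to StoreType:
  P1: BrandLoyalty <- CouponUse -> WebVisits <- EmailOpen -> StoreType
Each backdoor path contains an unconditioned collider, so every path is already blocked with the empty conditioning set:
  P1: blocked at collider WebVisits (neither it nor any descendant is in the conditioning set).
The empty set is therefore the unique smallest valid set.

{}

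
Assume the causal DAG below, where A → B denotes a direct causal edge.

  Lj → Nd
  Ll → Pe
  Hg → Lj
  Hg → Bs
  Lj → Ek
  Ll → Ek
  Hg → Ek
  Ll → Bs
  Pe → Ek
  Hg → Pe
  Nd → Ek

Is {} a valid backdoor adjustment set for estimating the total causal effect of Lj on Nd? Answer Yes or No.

Backdoor paths from Lj to Nd (paths whose first edge points into Lj):
  P1: Lj <- Hg -> Bs <- Ll -> Pe -> Ek <- Nd
  P2: Lj <- Hg -> Bs <- Ll -> Ek <- Nd
  P3: Lj <- Hg -> Pe <- Ll -> Ek <- Nd
  P4: Lj <- Hg -> Pe -> Ek <- Nd
  P5: Lj <- Hg -> Ek <- Nd
Condition 1 (no descendant of Lj in the set): holds — descendants of Lj are {Ek, Nd}; none are in {}.
Condition 2 (every backdoor path blocked by {}):
  P1: blocked at collider Bs (neither it nor any descendant is in the conditioning set).
  P2: blocked at collider Bs (neither it nor any descendant is in the conditioning set).
  P3: blocked at collider Pe (neither it nor any descendant is in the conditioning set).
  P4: blocked at collider Ek (neither it nor any descendant is in the conditioning set).
  P5: blocked at collider Ek (neither it nor any descendant is in the conditioning set).
{} satisfies the backdoor criterion.

Yes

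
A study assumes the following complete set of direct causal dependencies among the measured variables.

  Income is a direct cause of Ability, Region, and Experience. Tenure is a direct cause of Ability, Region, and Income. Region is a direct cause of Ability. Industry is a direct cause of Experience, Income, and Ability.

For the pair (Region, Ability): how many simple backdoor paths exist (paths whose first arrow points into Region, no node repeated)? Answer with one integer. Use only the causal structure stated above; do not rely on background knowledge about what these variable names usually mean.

A backdoor path from Region to Ability is any simple undirected path whose first edge points into Region (i.e. leaves Region via a parent).
Parents of Region: {Income, Tenure}.
Enumerating:
  P1: Region <- Tenure -> Income <- Industry -> Ability
  P2: Region <- Tenure -> Income -> Experience <- Industry -> Ability
  P3: Region <- Tenure -> Income -> Ability
  P4: Region <- Tenure -> Ability
  P5: Region <- Income <- Tenure -> Ability
  P6: Region <- Income <- Industry -> Ability
  P7: Region <- Income -> Experience <- Industry -> Ability
  P8: Region <- Income -> Ability
That exhausts the simple backdoor paths. Count: 8.

8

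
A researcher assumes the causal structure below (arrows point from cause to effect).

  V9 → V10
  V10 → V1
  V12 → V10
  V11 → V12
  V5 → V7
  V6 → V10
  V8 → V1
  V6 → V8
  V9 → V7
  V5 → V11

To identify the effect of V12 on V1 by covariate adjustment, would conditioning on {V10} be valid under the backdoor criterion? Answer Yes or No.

No

Backdoor paths from V12 to V1 (paths whose first edge points into V12):
  P1: V12 <- V11 <- V5 -> V7 <- V9 -> V10 <- V6 -> V8 -> V1
  P2: V12 <- V11 <- V5 -> V7 <- V9 -> V10 -> V1
Condition 1 (no descendant of V12 in the set): FAILS — V10 is a descendant of V12.
Condition 2 (every backdoor path blocked by {V10}):
  P1: blocked at collider V7 (neither it nor any descendant is in the conditioning set).
  P2: blocked at collider V7 (neither it nor any descendant is in the conditioning set).
{V10} does not satisfy the backdoor criterion.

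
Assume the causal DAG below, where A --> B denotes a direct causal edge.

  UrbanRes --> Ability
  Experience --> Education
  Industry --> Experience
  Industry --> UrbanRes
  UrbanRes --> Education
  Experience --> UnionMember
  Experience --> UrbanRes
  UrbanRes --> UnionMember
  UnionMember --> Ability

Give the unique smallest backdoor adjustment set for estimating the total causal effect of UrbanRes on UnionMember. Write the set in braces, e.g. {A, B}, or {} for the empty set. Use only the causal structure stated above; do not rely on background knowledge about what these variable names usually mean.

Variables eligible for adjustment (non-descendants of UrbanRes, excluding UrbanRes and UnionMember): {Experience, Industry}.
Backdoor paths from UrbanRes to UnionMember:
  P1: UrbanRes <- Industry -> Experience -> UnionMember
  P2: UrbanRes <- Experience -> UnionMember
The empty set is not sufficient: P1 (UrbanRes <- Industry -> Experience -> UnionMember) has no collider blocking it and no conditioned non-collider, so it is open.
Try {Experience}:
  P1: blocked at chain node Experience ∈ conditioning set.
  P2: blocked at fork node Experience ∈ conditioning set.
{Experience} contains no descendant of UrbanRes and blocks every backdoor path.
No other singleton works — e.g. {Industry} leaves P2 open — so {Experience} is the unique smallest valid adjustment set.

{Experience}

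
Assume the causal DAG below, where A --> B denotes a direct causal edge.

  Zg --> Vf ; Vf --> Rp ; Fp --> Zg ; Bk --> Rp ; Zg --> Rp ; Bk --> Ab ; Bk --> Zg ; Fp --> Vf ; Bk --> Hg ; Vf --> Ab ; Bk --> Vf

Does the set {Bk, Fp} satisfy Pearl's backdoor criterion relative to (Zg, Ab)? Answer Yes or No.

Yes

Backdoor paths from Zg to Ab (paths whose first edge points into Zg):
  P1: Zg <- Bk -> Vf -> Ab
  P2: Zg <- Bk -> Rp <- Vf -> Ab
  P3: Zg <- Bk -> Ab
  P4: Zg <- Fp -> Vf <- Bk -> Ab
  P5: Zg <- Fp -> Vf -> Rp <- Bk -> Ab
  P6: Zg <- Fp -> Vf -> Ab
Condition 1 (no descendant of Zg in the set): holds — descendants of Zg are {Ab, Rp, Vf}; none are in {Bk, Fp}.
Condition 2 (every backdoor path blocked by {Bk, Fp}):
  P1: blocked at fork node Bk ∈ conditioning set.
  P2: blocked at fork node Bk ∈ conditioning set.
  P3: blocked at fork node Bk ∈ conditioning set.
  P4: blocked at fork node Fp ∈ conditioning set.
  P5: blocked at fork node Fp ∈ conditioning set.
  P6: blocked at fork node Fp ∈ conditioning set.
{Bk, Fp} satisfies the backdoor criterion.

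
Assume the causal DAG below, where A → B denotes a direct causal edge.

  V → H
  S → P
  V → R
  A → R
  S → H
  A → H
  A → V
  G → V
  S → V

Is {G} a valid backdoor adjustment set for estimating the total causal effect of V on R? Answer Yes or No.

Backdoor paths from V to R (paths whose first edge points into V):
  P1: V <- S -> H <- A -> R
  P2: V <- A -> R
Condition 1 (no descendant of V in the set): holds — descendants of V are {H, R}; none are in {G}.
Condition 2 (every backdoor path blocked by {G}):
  P1: blocked at collider H (neither it nor any descendant is in the conditioning set).
  P2: open — no interior node is in the conditioning set.
{G} does not satisfy the backdoor criterion.

No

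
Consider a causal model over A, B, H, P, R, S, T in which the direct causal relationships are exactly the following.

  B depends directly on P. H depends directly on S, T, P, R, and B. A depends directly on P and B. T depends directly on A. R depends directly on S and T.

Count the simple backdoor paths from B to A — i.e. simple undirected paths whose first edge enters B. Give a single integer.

4

A backdoor path from B to A is any simple undirected path whose first edge points into B (i.e. leaves B via a parent).
Parents of B: {P}.
Enumerating:
  P1: B <- P -> A
  P2: B <- P -> H <- S -> R <- T <- A
  P3: B <- P -> H <- T <- A
  P4: B <- P -> H <- R <- T <- A
That exhausts the simple backdoor paths. Count: 4.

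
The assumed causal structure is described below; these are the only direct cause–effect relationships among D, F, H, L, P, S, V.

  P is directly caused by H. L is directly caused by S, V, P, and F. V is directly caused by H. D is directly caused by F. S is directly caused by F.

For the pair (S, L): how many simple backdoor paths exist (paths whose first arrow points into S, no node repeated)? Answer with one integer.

1

A backdoor path from S to L is any simple undirected path whose first edge points into S (i.e. leaves S via a parent).
Parents of S: {F}.
Enumerating:
  P1: S <- F -> L
That exhausts the simple backdoor paths. Count: 1.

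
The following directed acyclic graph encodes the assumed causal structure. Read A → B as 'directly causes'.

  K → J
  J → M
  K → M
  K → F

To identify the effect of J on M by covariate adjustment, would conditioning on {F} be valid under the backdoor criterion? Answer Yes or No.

No

Backdoor paths from J to M (paths whose first edge points into J):
  P1: J <- K -> M
Condition 1 (no descendant of J in the set): holds — descendants of J are {M}; none are in {F}.
Condition 2 (every backdoor path blocked by {F}):
  P1: open — no interior node is in the conditioning set.
{F} does not satisfy the backdoor criterion.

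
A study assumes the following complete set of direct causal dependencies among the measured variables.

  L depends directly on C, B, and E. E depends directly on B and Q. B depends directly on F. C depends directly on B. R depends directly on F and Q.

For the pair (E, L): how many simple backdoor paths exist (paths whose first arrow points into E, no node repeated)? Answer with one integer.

A backdoor path from E to L is any simple undirected path whose first edge points into E (i.e. leaves E via a parent).
Parents of E: {B, Q}.
Enumerating:
  P1: E <- Q -> R <- F -> B -> C -> L
  P2: E <- Q -> R <- F -> B -> L
  P3: E <- B -> C -> L
  P4: E <- B -> L
That exhausts the simple backdoor paths. Count: 4.

4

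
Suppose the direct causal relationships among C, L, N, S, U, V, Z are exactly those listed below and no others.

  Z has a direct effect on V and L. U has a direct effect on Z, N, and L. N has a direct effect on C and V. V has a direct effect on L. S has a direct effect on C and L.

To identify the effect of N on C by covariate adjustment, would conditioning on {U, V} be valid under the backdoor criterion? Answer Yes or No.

Backdoor paths from N to C (paths whose first edge points into N):
  P1: N <- U -> Z -> V -> L <- S -> C
  P2: N <- U -> Z -> L <- S -> C
  P3: N <- U -> L <- S -> C
Condition 1 (no descendant of N in the set): FAILS — V is a descendant of N.
Condition 2 (every backdoor path blocked by {U, V}):
  P1: blocked at fork node U ∈ conditioning set.
  P2: blocked at fork node U ∈ conditioning set.
  P3: blocked at fork node U ∈ conditioning set.
{U, V} does not satisfy the backdoor criterion.

No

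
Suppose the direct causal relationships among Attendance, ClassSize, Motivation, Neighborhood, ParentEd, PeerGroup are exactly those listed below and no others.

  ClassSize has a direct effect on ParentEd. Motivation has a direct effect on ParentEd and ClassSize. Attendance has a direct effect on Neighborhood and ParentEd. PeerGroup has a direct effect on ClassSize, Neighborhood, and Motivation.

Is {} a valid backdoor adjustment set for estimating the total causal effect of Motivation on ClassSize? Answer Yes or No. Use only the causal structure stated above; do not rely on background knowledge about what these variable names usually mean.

No

Backdoor paths from Motivation to ClassSize (paths whose first edge points into Motivation):
  P1: Motivation <- PeerGroup -> ClassSize
  P2: Motivation <- PeerGroup -> Neighborhood <- Attendance -> ParentEd <- ClassSize
Condition 1 (no descendant of Motivation in the set): holds — descendants of Motivation are {ClassSize, ParentEd}; none are in {}.
Condition 2 (every backdoor path blocked by {}):
  P1: open — no interior node is in the conditioning set.
  P2: blocked at collider Neighborhood (neither it nor any descendant is in the conditioning set).
{} does not satisfy the backdoor criterion.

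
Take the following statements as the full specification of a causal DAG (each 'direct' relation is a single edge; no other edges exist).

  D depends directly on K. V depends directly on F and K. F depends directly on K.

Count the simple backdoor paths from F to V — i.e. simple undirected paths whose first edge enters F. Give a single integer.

1

A backdoor path from F to V is any simple undirected path whose first edge points into F (i.e. leaves F via a parent).
Parents of F: {K}.
Enumerating:
  P1: F <- K -> V
That exhausts the simple backdoor paths. Count: 1.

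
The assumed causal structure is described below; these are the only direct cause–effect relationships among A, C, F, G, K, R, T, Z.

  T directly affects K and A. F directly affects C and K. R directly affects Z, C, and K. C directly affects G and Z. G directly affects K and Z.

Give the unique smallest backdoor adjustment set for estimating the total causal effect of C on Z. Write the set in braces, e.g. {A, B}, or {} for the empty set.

Variables eligible for adjustment (non-descendants of C, excluding C and Z): {A, F, R, T}.
Backdoor paths from C to Z:
  P1: C <- R -> Z
  P2: C <- R -> K <- G -> Z
  P3: C <- F -> K <- R -> Z
  P4: C <- F -> K <- G -> Z
The empty set is not sufficient: P1 (C <- R -> Z) has no collider blocking it and no conditioned non-collider, so it is open.
Try {R}:
  P1: blocked at fork node R ∈ conditioning set.
  P2: blocked at fork node R ∈ conditioning set.
  P3: blocked at collider K (neither it nor any descendant is in the conditioning set).
  P4: blocked at collider K (neither it nor any descendant is in the conditioning set).
{R} contains no descendant of C and blocks every backdoor path.
No other singleton works — e.g. {F} leaves P1 open — so {R} is the unique smallest valid adjustment set.

{R}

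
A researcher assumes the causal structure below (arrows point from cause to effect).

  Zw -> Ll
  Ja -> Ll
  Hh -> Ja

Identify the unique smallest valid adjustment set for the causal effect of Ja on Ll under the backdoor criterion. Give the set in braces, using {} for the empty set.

Variables eligible for adjustment (non-descendants of Ja, excluding Ja and Ll): {Hh, Zw}.
Backdoor paths from Ja to Ll:
  (none)
With no backdoor paths the empty set already satisfies the criterion, and it is trivially minimal.

{}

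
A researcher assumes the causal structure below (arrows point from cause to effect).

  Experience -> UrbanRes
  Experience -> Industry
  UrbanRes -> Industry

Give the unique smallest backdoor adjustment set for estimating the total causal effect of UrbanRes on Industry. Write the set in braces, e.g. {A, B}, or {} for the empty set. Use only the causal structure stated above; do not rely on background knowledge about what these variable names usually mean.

Variables eligible for adjustment (non-descendants of UrbanRes, excluding UrbanRes and Industry): {Experience}.
Backdoor paths from UrbanRes to Industry:
  P1: UrbanRes <- Experience -> Industry
The empty set is not sufficient: P1 (UrbanRes <- Experience -> Industry) has no collider blocking it and no conditioned non-collider, so it is open.
Try {Experience}:
  P1: blocked at fork node Experience ∈ conditioning set.
{Experience} contains no descendant of UrbanRes and blocks every backdoor path.
{Experience} is the unique smallest valid adjustment set.

{Experience}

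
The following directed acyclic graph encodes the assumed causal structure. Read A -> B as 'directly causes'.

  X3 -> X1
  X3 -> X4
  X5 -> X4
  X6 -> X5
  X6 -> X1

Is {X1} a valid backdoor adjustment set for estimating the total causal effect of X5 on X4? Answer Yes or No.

Backdoor paths from X5 to X4 (paths whose first edge points into X5):
  P1: X5 <- X6 -> X1 <- X3 -> X4
Condition 1 (no descendant of X5 in the set): holds — descendants of X5 are {X4}; none are in {X1}.
Condition 2 (every backdoor path blocked by {X1}):
  P1: open — collider(s) X1 are conditioned on (or have a conditioned descendant) and no non-collider on the path is in the set.
{X1} does not satisfy the backdoor criterion.

No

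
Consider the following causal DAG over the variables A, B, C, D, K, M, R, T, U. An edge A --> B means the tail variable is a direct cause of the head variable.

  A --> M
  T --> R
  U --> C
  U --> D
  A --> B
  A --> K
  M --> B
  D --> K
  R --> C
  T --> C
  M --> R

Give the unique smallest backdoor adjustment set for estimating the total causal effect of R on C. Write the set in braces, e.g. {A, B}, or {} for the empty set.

{T}

Variables eligible for adjustment (non-descendants of R, excluding R and C): {A, B, D, K, M, T, U}.
Backdoor paths from R to C:
  P1: R <- M <- A -> K <- D <- U -> C
  P2: R <- M -> B <- A -> K <- D <- U -> C
  P3: R <- T -> C
The empty set is not sufficient: P3 (R <- T -> C) has no collider blocking it and no conditioned non-collider, so it is open.
Try {T}:
  P1: blocked at collider K (neither it nor any descendant is in the conditioning set).
  P2: blocked at collider B (neither it nor any descendant is in the conditioning set).
  P3: blocked at fork node T ∈ conditioning set.
{T} contains no descendant of R and blocks every backdoor path.
No other singleton works — e.g. {A} leaves P3 open — so {T} is the unique smallest valid adjustment set.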